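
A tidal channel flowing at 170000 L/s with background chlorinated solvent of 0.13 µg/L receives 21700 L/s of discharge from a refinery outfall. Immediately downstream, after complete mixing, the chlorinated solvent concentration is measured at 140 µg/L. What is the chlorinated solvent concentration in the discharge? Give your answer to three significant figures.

Mass balance: 170000·0.1300 + 21700·Cₑ = 191700·140.0
→ Cₑ = (191700·140.0 − 170000·0.1300) / 21700 = 1236 µg/L.

1240 µg/L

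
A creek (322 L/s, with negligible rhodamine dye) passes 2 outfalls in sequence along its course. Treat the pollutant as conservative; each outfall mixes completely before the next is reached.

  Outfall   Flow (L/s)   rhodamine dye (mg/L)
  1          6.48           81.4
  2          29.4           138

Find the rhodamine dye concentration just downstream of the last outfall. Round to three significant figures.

Outfall 1: combined Q = 328.5 L/s; C = (322.0·0 + 6.480·81.40)/328.5 = 1.606 mg/L.
Outfall 2: combined Q = 357.9 L/s; C = (328.5·1.606 + 29.40·138.0)/357.9 = 12.81 mg/L.

12.8 mg/L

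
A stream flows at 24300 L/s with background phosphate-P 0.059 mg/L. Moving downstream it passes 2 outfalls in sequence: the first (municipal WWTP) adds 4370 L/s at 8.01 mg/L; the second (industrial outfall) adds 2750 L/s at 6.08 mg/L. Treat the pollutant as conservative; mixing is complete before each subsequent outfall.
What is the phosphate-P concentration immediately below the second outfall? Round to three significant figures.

Outfall 1: combined Q = 28670 L/s; C = (24300·0.05900 + 4370·8.010)/28670 = 1.271 mg/L.
Outfall 2: combined Q = 31420 L/s; C = (28670·1.271 + 2750·6.080)/31420 = 1.692 mg/L.

1.69 mg/L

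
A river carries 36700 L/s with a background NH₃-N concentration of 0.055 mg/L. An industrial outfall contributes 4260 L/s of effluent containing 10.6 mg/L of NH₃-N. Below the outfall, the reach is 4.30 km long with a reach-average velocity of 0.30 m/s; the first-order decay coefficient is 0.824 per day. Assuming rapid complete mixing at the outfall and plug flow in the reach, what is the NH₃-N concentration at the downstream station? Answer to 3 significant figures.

After mixing, C = (36700·0.05500 + 4260·10.60) / 40960 = 47170/40960 = 1.152 mg/L.
Travel time t = 4.30·1000 / 0.30 = 14330 s = 3.981 h.
Applying C = C₀e^(−kt): 1.152 × 0.8722 = 1.005 mg/L.

1.00 mg/L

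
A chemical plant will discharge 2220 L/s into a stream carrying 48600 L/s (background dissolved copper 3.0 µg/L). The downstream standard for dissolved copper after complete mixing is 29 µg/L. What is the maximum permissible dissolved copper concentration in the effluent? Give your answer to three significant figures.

598 µg/L

At the limit, (Qr·Cr + Qe·Cₑ)/(Qr + Qe) = 29:
Cₑ = (50820·29 − 48600·3.000) / 2220 = 598.2 µg/L.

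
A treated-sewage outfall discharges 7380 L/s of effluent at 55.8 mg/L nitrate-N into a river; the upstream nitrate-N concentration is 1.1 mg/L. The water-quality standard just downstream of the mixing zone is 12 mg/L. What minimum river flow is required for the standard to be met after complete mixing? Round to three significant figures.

29700 L/s

Set C_mix = 12: (Q·1.100 + 7380·55.80) / (Q + 7380) = 12
→ Q = 7380·(55.80 − 12)/(12 − 1.100) = 29660 L/s.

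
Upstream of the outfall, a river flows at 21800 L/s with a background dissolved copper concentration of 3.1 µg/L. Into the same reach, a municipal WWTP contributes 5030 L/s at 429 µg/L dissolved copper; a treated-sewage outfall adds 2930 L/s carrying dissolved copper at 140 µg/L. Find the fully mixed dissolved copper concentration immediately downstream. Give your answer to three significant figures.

88.6 µg/L

After mixing, C = (21800·3.100 + 5030·429.0 + 2930·140.0) / 29760 = 2636000/29760 = 88.56 µg/L.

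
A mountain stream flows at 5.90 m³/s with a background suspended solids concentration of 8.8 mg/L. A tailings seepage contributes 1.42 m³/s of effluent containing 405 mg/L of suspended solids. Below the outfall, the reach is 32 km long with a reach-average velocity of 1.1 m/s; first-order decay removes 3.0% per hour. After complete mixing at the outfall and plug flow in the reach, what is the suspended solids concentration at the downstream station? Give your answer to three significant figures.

67.0 mg/L

Mass balance: C = (5.900·8.800 + 1.420·405.0) / 7.320 = 627.0/7.320 = 85.66 mg/L.
Travel time t = 32·1000 / 1.1 = 29090 s = 8.081 h.
3.0%/h lost → k = −ln(1 − 0.03) = 0.03046 h⁻¹.
First-order decay: C = 85.66·exp(−k·t) = 85.66·0.7818 = 66.97 mg/L.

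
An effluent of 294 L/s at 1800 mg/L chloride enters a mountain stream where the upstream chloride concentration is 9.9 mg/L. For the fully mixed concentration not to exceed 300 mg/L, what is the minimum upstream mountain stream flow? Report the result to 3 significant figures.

1520 L/s

Set C_mix = 300: (Q·9.900 + 294.0·1800) / (Q + 294.0) = 300
→ Q = 294.0·(1800 − 300)/(300 − 9.900) = 1520 L/s.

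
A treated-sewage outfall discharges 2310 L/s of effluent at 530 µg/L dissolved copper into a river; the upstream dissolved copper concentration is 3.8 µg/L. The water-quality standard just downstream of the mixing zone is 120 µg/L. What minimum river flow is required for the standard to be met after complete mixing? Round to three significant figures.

Set C_mix = 120: (Q·3.800 + 2310·530.0) / (Q + 2310) = 120
→ Q = 2310·(530.0 − 120)/(120 − 3.800) = 8151 L/s.

8150 L/s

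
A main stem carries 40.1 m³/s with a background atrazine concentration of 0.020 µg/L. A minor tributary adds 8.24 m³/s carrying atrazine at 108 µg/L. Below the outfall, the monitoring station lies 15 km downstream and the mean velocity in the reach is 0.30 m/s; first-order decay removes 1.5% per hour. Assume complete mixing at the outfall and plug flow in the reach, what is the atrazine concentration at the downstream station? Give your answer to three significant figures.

Mass balance: C = (40.10·0.02000 + 8.240·108.0) / 48.34 = 890.7/48.34 = 18.43 µg/L.
Travel time t = 15·1000 / 0.30 = 50000 s = 13.89 h.
1.5%/h lost → k = −ln(1 − 0.015) = 0.01511 h⁻¹.
After decay, C = 18.43 × e^(−kt) = 18.43 × 0.8107 = 14.94 µg/L.

14.9 µg/L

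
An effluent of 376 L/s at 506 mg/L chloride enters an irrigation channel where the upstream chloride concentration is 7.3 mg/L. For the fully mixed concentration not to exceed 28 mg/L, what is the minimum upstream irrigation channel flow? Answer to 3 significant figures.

Set C_mix = 28: (Q·7.300 + 376.0·506.0) / (Q + 376.0) = 28
→ Q = 376.0·(506.0 − 28)/(28 − 7.300) = 8683 L/s.

8680 L/s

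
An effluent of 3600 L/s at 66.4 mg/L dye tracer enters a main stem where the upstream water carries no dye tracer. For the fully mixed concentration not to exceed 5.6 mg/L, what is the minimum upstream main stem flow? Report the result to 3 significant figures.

39100 L/s

Set C_mix = 5.6: (Q·0 + 3600·66.40) / (Q + 3600) = 5.6
→ Q = 3600·(66.40 − 5.6)/(5.6 − 0) = 39090 L/s.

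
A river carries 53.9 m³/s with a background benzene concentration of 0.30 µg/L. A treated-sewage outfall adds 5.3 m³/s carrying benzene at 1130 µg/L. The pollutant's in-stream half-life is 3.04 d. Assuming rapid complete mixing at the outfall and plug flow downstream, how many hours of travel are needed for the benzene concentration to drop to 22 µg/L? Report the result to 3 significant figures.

Mixed concentration C = ΣQC/ΣQ = (53.90·0.3000 + 5.300·1130) / 59.20 = 6005/59.20 = 101.4 µg/L.
Half-life 3.04 d → k = ln 2 / 3.04 = 0.2280 d⁻¹.
101.4·exp(−k·t) = 22 → t = ln(101.4/22)/k = 579200 s = 160.9 h.

161 h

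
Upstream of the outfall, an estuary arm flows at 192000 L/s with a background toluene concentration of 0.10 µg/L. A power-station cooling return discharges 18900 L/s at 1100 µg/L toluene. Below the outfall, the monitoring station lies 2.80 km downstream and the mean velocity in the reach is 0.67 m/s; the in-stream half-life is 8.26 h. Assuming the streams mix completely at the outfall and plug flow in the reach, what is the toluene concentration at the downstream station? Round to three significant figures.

89.5 µg/L

Mass balance: C = (192000·0.1000 + 18900·1100) / 210900 = 20810000/210900 = 98.67 µg/L.
Travel time t = 2.80·1000 / 0.67 = 4179 s = 1.161 h.
Half-life 8.26 h → k = ln 2 / 8.26 = 0.08392 h⁻¹ = 2.014 d⁻¹.
First-order decay: C = 98.67·exp(−k·t) = 98.67·0.9072 = 89.51 µg/L.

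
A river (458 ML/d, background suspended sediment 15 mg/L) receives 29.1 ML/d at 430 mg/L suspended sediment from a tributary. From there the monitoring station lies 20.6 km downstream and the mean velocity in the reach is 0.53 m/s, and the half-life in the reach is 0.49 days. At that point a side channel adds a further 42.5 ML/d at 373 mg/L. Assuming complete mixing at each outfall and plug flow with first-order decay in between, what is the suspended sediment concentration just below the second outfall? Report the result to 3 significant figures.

49.3 mg/L

Mixed concentration C = ΣQC/ΣQ = (458.0·15.00 + 29.10·430.0) / 487.1 = 19380/487.1 = 39.79 mg/L; combined flow 487.1 ML/d.
Travel time t = 20.6·1000 / 0.53 = 38870 s = 10.80 h.
Half-life 0.49 d → k = ln 2 / 0.49 = 1.415 d⁻¹.
Decay over the reach: 39.79·exp(−kt) = 39.79·0.5292 = 21.06 mg/L.
At the second outfall, C = (487.1·21.06 + 42.50·373.0) / (487.1 + 42.50) = 49.30 mg/L.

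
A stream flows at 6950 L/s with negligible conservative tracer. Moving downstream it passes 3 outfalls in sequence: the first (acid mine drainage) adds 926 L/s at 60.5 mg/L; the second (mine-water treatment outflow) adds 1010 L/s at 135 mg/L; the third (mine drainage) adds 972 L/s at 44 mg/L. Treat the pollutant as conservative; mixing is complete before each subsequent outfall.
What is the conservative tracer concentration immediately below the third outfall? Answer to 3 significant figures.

After outfall 1: Q = 6950 + 926.0 = 7876 L/s; C = (6950·0 + 926.0·60.50)/7876 = 7.113 mg/L.
After outfall 2: Q = 7876 + 1010 = 8886 L/s; C = (7876·7.113 + 1010·135.0)/8886 = 21.65 mg/L.
After outfall 3: Q = 8886 + 972.0 = 9858 L/s; C = (8886·21.65 + 972.0·44.00)/9858 = 23.85 mg/L.

23.9 mg/L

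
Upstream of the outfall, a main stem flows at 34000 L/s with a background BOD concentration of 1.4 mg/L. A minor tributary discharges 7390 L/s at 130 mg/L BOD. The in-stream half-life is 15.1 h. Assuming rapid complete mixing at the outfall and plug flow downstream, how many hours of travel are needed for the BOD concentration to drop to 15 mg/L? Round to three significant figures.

Mixed concentration C = ΣQC/ΣQ = (34000·1.400 + 7390·130.0) / 41390 = 1008000/41390 = 24.36 mg/L.
Half-life 15.1 h → k = ln 2 / 15.1 = 0.04590 h⁻¹ = 1.102 d⁻¹.
24.36·exp(−k·t) = 15 → t = ln(24.36/15)/k = 38030 s = 10.56 h.

10.6 h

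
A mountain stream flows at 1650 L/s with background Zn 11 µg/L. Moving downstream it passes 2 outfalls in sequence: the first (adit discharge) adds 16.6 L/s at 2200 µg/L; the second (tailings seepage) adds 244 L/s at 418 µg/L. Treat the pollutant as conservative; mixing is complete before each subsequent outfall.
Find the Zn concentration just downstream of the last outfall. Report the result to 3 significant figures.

After outfall 1: Q = 1650 + 16.60 = 1667 L/s; C = (1650·11.00 + 16.60·2200)/1667 = 32.80 µg/L.
After outfall 2: Q = 1667 + 244.0 = 1911 L/s; C = (1667·32.80 + 244.0·418.0)/1911 = 82.00 µg/L.

82.0 µg/L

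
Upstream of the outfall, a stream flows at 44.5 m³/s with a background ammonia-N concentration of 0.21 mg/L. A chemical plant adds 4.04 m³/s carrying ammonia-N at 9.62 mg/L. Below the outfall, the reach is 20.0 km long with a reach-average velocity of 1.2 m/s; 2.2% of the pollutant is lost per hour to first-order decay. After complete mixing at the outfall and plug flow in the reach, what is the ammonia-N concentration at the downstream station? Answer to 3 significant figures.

Flow-weighted average: C = (44.50·0.2100 + 4.040·9.620) / 48.54 = 48.21/48.54 = 0.9932 mg/L.
Travel time t = 20.0·1000 / 1.2 = 16670 s = 4.630 h.
2.2%/h lost → k = −ln(1 − 0.022) = 0.02225 h⁻¹.
First-order decay: C = 0.9932·exp(−k·t) = 0.9932·0.9021 = 0.8960 mg/L.

0.896 mg/L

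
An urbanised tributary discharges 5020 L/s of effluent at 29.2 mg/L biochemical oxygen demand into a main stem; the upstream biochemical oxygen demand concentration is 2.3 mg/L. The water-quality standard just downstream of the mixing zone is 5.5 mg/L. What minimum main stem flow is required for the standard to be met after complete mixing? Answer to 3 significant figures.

Set C_mix = 5.5: (Q·2.300 + 5020·29.20) / (Q + 5020) = 5.5
→ Q = 5020·(29.20 − 5.5)/(5.5 − 2.300) = 37180 L/s.

37200 L/s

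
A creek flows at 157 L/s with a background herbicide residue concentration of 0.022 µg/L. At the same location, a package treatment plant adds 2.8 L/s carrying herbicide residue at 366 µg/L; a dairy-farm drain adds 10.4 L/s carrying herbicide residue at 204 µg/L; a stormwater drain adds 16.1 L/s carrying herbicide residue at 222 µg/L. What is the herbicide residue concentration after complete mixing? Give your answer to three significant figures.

36.1 µg/L

Mass balance: C = (157.0·0.02200 + 2.800·366.0 + 10.40·204.0 + 16.10·222.0) / 186.3 = 6724/186.3 = 36.09 µg/L.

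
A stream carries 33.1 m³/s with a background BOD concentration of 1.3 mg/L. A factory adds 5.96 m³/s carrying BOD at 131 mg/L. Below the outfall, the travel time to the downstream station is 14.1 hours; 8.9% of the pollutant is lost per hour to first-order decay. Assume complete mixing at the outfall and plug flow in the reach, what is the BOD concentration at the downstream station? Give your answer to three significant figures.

Mixed concentration C = ΣQC/ΣQ = (33.10·1.300 + 5.960·131.0) / 39.06 = 823.8/39.06 = 21.09 mg/L.
8.9%/h lost → k = −ln(1 − 0.089) = 0.09321 h⁻¹.
First-order decay: C = 21.09·exp(−k·t) = 21.09·0.2687 = 5.666 mg/L.

5.67 mg/L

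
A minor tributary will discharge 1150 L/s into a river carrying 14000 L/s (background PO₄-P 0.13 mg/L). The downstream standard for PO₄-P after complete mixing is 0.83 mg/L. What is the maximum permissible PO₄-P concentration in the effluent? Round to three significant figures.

9.35 mg/L

At the limit, (Qr·Cr + Qe·Cₑ)/(Qr + Qe) = 0.83:
Cₑ = (15150·0.83 − 14000·0.1300) / 1150 = 9.352 mg/L.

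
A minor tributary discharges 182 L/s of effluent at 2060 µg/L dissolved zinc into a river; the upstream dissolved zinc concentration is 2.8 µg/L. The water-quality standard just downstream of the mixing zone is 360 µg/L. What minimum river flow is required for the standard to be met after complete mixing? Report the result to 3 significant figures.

Set C_mix = 360: (Q·2.800 + 182.0·2060) / (Q + 182.0) = 360
→ Q = 182.0·(2060 − 360)/(360 − 2.800) = 866.2 L/s.

866 L/s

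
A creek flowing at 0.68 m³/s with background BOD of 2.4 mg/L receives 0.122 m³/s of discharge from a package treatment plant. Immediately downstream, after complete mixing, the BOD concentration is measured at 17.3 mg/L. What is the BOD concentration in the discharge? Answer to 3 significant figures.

Mass balance: 0.6800·2.400 + 0.1220·Cₑ = 0.8020·17.30
→ Cₑ = (0.8020·17.30 − 0.6800·2.400) / 0.1220 = 100.3 mg/L.

100 mg/L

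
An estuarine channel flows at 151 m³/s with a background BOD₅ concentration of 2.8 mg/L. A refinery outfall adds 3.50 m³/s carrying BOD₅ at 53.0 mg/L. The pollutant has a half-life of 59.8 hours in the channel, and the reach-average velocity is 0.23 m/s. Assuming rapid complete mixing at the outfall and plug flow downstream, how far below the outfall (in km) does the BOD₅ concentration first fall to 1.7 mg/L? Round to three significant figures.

Mixed concentration C = ΣQC/ΣQ = (151.0·2.800 + 3.500·53.00) / 154.5 = 608.3/154.5 = 3.937 mg/L.
Half-life 59.8 h → k = ln 2 / 59.8 = 0.01159 h⁻¹ = 0.2782 d⁻¹.
Set 3.937·exp(−k·t) = 1.7 → t = ln(3.937/1.7)/k = 260800 s = 72.46 h.
Distance = v·t = 0.23·260800 = 59990 m = 59.99 km.

60.0 km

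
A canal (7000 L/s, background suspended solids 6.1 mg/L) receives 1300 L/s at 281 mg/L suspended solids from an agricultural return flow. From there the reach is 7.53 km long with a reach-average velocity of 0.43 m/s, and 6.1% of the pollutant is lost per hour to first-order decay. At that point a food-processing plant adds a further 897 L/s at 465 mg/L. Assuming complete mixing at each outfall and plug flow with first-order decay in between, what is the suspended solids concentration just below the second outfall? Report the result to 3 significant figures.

After mixing, C = (7000·6.100 + 1300·281.0) / 8300 = 408000/8300 = 49.16 mg/L; combined flow 8300 L/s.
Travel time t = 7.53·1000 / 0.43 = 17510 s = 4.864 h.
6.1%/h lost → k = −ln(1 − 0.061) = 0.06294 h⁻¹.
First-order decay: C = 49.16·exp(−k·t) = 49.16·0.7363 = 36.19 mg/L.
At the second outfall, C = (8300·36.19 + 897.0·465.0) / (8300 + 897.0) = 78.01 mg/L.

78.0 mg/L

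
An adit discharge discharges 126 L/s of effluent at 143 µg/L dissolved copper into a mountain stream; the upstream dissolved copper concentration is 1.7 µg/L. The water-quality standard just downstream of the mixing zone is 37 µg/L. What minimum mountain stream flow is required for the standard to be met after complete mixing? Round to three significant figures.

378 L/s

Set C_mix = 37: (Q·1.700 + 126.0·143.0) / (Q + 126.0) = 37
→ Q = 126.0·(143.0 − 37)/(37 − 1.700) = 378.4 L/s.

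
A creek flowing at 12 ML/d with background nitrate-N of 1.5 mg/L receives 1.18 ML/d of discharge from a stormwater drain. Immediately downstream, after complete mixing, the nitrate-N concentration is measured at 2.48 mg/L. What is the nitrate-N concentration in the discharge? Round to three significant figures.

12.4 mg/L

Mass balance: 12.00·1.500 + 1.180·Cₑ = 13.18·2.480
→ Cₑ = (13.18·2.480 − 12.00·1.500) / 1.180 = 12.45 mg/L.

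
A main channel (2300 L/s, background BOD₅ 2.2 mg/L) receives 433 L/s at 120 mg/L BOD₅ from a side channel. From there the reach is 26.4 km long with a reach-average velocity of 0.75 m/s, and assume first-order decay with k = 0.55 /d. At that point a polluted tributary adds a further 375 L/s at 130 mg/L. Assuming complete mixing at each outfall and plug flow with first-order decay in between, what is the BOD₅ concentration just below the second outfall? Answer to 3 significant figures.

Mass balance: C = (2300·2.200 + 433.0·120.0) / 2733 = 57020/2733 = 20.86 mg/L; combined flow 2733 L/s.
Travel time t = 26.4·1000 / 0.75 = 35200 s = 9.778 h.
First-order decay: C = 20.86·exp(−k·t) = 20.86·0.7993 = 16.68 mg/L.
Second outfall: C = (2733·16.68 + 375.0·130.0)/3108 = 30.35 mg/L.

30.3 mg/L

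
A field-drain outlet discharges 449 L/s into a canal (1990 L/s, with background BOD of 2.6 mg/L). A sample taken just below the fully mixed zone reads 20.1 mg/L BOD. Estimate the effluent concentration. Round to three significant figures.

97.7 mg/L

Mass balance: 1990·2.600 + 449.0·Cₑ = 2439·20.10
→ Cₑ = (2439·20.10 − 1990·2.600) / 449.0 = 97.66 mg/L.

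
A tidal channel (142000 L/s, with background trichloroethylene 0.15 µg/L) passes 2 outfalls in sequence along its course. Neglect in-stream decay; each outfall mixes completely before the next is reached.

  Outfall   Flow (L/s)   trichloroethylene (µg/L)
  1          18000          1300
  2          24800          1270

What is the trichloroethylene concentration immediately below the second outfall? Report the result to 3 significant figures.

297 µg/L

Below outfall 1: Q → 160000 L/s, C = (142000·0.1500 + 18000·1300)/160000 = 146.4 µg/L.
Below outfall 2: Q → 184800 L/s, C = (160000·146.4 + 24800·1270)/184800 = 297.2 µg/L.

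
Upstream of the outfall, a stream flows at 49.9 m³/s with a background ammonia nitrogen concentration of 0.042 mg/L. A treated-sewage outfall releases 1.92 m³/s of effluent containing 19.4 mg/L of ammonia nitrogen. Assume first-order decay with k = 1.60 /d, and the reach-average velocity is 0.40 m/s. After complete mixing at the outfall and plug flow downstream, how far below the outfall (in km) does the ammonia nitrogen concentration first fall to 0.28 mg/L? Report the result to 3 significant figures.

Conservation of mass: C = (49.90·0.04200 + 1.920·19.40) / 51.82 = 39.34/51.82 = 0.7592 mg/L.
Set 0.7592·exp(−k·t) = 0.28 → t = ln(0.7592/0.28)/k = 53870 s = 14.96 h.
Distance = v·t = 0.40·53870 = 21550 m = 21.55 km.

21.5 km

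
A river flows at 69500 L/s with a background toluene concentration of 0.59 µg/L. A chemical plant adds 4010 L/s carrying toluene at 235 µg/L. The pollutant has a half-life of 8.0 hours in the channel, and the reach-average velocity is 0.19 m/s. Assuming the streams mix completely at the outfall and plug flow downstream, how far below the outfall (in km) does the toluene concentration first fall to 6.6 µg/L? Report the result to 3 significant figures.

5.58 km

Mass balance: C = (69500·0.5900 + 4010·235.0) / 73510 = 983400/73510 = 13.38 µg/L.
Half-life 8.0 h → k = ln 2 / 8.0 = 0.08664 h⁻¹ = 2.079 d⁻¹.
Set 13.38·exp(−k·t) = 6.6 → t = ln(13.38/6.6)/k = 29350 s = 8.154 h.
Distance = v·t = 0.19·29350 = 5577 m = 5.577 km.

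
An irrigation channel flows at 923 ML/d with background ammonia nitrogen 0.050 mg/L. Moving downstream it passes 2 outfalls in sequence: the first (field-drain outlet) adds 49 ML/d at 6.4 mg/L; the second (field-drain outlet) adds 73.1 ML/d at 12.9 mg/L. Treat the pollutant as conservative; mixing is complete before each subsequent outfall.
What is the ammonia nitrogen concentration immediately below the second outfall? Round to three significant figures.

Below outfall 1: Q → 972.0 ML/d, C = (923.0·0.05000 + 49.00·6.400)/972.0 = 0.3701 mg/L.
Below outfall 2: Q → 1045 ML/d, C = (972.0·0.3701 + 73.10·12.90)/1045 = 1.247 mg/L.

1.25 mg/L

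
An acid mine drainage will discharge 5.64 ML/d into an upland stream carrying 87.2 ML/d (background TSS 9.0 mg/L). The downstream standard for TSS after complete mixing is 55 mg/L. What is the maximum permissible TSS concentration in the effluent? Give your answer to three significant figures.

At the limit, (Qr·Cr + Qe·Cₑ)/(Qr + Qe) = 55:
Cₑ = (92.84·55 − 87.20·9.000) / 5.640 = 766.2 mg/L.

766 mg/L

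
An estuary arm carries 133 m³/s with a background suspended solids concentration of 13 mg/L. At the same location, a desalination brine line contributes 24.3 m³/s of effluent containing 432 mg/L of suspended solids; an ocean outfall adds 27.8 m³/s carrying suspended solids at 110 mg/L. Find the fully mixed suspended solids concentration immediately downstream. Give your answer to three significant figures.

Mixed concentration C = ΣQC/ΣQ = (133.0·13.00 + 24.30·432.0 + 27.80·110.0) / 185.1 = 15280/185.1 = 82.57 mg/L.

82.6 mg/L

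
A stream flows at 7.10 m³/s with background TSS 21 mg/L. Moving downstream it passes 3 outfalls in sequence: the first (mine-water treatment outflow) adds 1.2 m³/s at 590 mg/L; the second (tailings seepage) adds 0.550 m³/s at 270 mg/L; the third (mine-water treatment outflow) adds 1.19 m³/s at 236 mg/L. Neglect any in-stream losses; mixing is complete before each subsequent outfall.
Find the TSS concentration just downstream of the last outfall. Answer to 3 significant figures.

Outfall 1: combined Q = 8.300 m³/s; C = (7.100·21.00 + 1.200·590.0)/8.300 = 103.3 mg/L.
Outfall 2: combined Q = 8.850 m³/s; C = (8.300·103.3 + 0.5500·270.0)/8.850 = 113.6 mg/L.
Outfall 3: combined Q = 10.04 m³/s; C = (8.850·113.6 + 1.190·236.0)/10.04 = 128.1 mg/L.

128 mg/L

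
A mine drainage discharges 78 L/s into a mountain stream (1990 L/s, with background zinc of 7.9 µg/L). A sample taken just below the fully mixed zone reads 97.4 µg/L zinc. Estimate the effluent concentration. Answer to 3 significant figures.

2380 µg/L

Mass balance: 1990·7.900 + 78.00·Cₑ = 2068·97.40
→ Cₑ = (2068·97.40 − 1990·7.900) / 78.00 = 2381 µg/L.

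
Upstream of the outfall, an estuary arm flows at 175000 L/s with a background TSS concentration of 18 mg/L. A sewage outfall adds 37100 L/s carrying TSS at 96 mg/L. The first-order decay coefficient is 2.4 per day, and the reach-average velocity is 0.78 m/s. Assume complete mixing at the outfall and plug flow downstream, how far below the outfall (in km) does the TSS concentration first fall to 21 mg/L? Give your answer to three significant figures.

11.5 km

Mixed concentration C = ΣQC/ΣQ = (175000·18.00 + 37100·96.00) / 212100 = 6712000/212100 = 31.64 mg/L.
Set 31.64·exp(−k·t) = 21 → t = ln(31.64/21)/k = 14760 s = 4.100 h.
Distance = v·t = 0.78·14760 = 11510 m = 11.51 km.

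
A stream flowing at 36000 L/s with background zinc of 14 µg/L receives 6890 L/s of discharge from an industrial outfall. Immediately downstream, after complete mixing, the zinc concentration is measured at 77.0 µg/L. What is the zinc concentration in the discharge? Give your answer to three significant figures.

Mass balance: 36000·14.00 + 6890·Cₑ = 42890·77.00
→ Cₑ = (42890·77.00 − 36000·14.00) / 6890 = 406.2 µg/L.

406 µg/L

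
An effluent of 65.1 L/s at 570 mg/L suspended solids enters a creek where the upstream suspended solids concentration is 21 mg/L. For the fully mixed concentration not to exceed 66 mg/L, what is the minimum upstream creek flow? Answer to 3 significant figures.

Set C_mix = 66: (Q·21.00 + 65.10·570.0) / (Q + 65.10) = 66
→ Q = 65.10·(570.0 − 66)/(66 − 21.00) = 729.1 L/s.

729 L/s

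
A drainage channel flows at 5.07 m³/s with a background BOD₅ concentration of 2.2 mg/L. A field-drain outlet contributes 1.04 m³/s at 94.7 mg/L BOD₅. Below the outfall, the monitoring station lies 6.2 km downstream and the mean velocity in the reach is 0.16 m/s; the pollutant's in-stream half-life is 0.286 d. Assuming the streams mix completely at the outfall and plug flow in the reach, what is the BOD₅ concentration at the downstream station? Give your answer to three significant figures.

After mixing, C = (5.070·2.200 + 1.040·94.70) / 6.110 = 109.6/6.110 = 17.94 mg/L.
Travel time t = 6.2·1000 / 0.16 = 38750 s = 10.76 h.
Half-life 0.286 d → k = ln 2 / 0.286 = 2.424 d⁻¹.
First-order decay: C = 17.94·exp(−k·t) = 17.94·0.3372 = 6.052 mg/L.

6.05 mg/L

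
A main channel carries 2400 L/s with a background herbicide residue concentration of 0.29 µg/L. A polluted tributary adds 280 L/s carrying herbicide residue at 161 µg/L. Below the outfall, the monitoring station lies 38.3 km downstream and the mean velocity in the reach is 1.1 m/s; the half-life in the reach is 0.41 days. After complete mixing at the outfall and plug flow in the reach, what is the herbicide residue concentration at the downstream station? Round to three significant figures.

Mixed concentration C = ΣQC/ΣQ = (2400·0.2900 + 280.0·161.0) / 2680 = 45780/2680 = 17.08 µg/L.
Travel time t = 38.3·1000 / 1.1 = 34820 s = 9.672 h.
Half-life 0.41 d → k = ln 2 / 0.41 = 1.691 d⁻¹.
Applying C = C₀e^(−kt): 17.08 × 0.5060 = 8.642 µg/L.

8.64 µg/L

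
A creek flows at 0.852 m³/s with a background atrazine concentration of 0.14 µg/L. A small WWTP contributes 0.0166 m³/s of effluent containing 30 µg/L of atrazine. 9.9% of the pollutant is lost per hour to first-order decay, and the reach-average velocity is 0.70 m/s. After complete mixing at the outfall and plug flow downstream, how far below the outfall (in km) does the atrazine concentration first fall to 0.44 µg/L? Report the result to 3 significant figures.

11.6 km

Mass balance: C = (0.8520·0.1400 + 0.01660·30.00) / 0.8686 = 0.6173/0.8686 = 0.7107 µg/L.
9.9%/h lost → k = −ln(1 − 0.099) = 0.1043 h⁻¹.
Set 0.7107·exp(−k·t) = 0.44 → t = ln(0.7107/0.44)/k = 16560 s = 4.599 h.
Distance = v·t = 0.70·16560 = 11590 m = 11.59 km.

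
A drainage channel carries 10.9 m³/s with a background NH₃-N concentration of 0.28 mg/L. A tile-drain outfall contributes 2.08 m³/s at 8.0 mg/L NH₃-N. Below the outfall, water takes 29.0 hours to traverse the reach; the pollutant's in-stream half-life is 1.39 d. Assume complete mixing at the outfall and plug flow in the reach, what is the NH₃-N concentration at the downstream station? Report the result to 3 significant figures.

After mixing, C = (10.90·0.2800 + 2.080·8.000) / 12.98 = 19.69/12.98 = 1.517 mg/L.
Half-life 1.39 d → k = ln 2 / 1.39 = 0.4987 d⁻¹.
Applying C = C₀e^(−kt): 1.517 × 0.5474 = 0.8305 mg/L.

0.830 mg/L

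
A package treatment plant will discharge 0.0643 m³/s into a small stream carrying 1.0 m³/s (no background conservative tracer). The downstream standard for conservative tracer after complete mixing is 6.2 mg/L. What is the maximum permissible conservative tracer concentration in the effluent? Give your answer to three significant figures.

103 mg/L

At the limit, (Qr·Cr + Qe·Cₑ)/(Qr + Qe) = 6.2:
Cₑ = (1.064·6.2 − 1.000·0) / 0.06430 = 102.6 mg/L.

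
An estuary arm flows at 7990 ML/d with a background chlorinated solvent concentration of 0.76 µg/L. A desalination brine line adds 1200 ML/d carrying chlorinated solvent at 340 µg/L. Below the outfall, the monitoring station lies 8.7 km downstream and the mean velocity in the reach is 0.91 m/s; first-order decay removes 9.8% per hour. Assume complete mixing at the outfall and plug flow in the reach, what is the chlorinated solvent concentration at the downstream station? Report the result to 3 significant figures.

34.3 µg/L

Mass balance: C = (7990·0.7600 + 1200·340.0) / 9190 = 414100/9190 = 45.06 µg/L.
Travel time t = 8.7·1000 / 0.91 = 9560 s = 2.656 h.
9.8%/h lost → k = −ln(1 − 0.098) = 0.1031 h⁻¹.
After decay, C = 45.06 × e^(−kt) = 45.06 × 0.7604 = 34.26 µg/L.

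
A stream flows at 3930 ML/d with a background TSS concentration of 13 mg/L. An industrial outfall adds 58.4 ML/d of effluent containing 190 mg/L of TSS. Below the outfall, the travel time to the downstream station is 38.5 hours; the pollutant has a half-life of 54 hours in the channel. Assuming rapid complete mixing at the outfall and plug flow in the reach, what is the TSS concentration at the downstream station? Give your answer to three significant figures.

9.51 mg/L

Conservation of mass: C = (3930·13.00 + 58.40·190.0) / 3988 = 62190/3988 = 15.59 mg/L.
Half-life 54 h → k = ln 2 / 54 = 0.01284 h⁻¹ = 0.3081 d⁻¹.
Decay over the reach: 15.59·exp(−kt) = 15.59·0.6101 = 9.512 mg/L.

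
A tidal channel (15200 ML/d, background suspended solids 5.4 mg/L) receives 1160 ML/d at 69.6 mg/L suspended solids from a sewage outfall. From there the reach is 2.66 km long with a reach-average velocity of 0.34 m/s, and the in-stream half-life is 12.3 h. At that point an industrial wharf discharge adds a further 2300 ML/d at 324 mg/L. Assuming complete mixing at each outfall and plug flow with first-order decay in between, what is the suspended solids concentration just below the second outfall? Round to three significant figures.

After mixing, C = (15200·5.400 + 1160·69.60) / 16360 = 162800/16360 = 9.952 mg/L; combined flow 16360 ML/d.
Travel time t = 2.66·1000 / 0.34 = 7824 s = 2.173 h.
Half-life 12.3 h → k = ln 2 / 12.3 = 0.05635 h⁻¹ = 1.352 d⁻¹.
After decay, C = 9.952 × e^(−kt) = 9.952 × 0.8847 = 8.805 mg/L.
Second outfall: C = (16360·8.805 + 2300·324.0)/18660 = 47.66 mg/L.

47.7 mg/L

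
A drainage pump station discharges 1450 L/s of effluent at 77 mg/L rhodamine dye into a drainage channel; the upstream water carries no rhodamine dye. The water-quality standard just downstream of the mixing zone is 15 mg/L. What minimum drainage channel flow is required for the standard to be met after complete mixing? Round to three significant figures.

5990 L/s

Set C_mix = 15: (Q·0 + 1450·77.00) / (Q + 1450) = 15
→ Q = 1450·(77.00 − 15)/(15 − 0) = 5993 L/s.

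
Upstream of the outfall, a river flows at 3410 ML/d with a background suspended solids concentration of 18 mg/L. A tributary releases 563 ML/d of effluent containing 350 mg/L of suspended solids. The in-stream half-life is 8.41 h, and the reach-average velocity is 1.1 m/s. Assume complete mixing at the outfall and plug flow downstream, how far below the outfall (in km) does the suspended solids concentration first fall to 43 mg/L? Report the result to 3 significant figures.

Mass balance: C = (3410·18.00 + 563.0·350.0) / 3973 = 258400/3973 = 65.05 mg/L.
Half-life 8.41 h → k = ln 2 / 8.41 = 0.08242 h⁻¹ = 1.978 d⁻¹.
Set 65.05·exp(−k·t) = 43 → t = ln(65.05/43)/k = 18080 s = 5.022 h.
Distance = v·t = 1.1·18080 = 19890 m = 19.89 km.

19.9 km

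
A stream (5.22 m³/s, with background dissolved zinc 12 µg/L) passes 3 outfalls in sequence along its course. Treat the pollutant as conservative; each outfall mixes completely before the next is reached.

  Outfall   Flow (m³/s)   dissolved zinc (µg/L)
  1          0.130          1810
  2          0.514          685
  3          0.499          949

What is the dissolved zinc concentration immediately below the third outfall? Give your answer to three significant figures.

Below outfall 1: Q → 5.350 m³/s, C = (5.220·12.00 + 0.1300·1810)/5.350 = 55.69 µg/L.
Below outfall 2: Q → 5.864 m³/s, C = (5.350·55.69 + 0.5140·685.0)/5.864 = 110.9 µg/L.
Below outfall 3: Q → 6.363 m³/s, C = (5.864·110.9 + 0.4990·949.0)/6.363 = 176.6 µg/L.

177 µg/L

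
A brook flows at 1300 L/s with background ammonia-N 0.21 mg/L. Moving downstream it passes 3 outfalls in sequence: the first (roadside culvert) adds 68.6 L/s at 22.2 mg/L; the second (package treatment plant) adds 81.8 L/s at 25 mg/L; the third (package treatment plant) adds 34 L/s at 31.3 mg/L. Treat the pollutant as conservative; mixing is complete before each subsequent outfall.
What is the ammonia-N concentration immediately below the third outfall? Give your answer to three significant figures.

3.30 mg/L

Below outfall 1: Q → 1369 L/s, C = (1300·0.2100 + 68.60·22.20)/1369 = 1.312 mg/L.
Below outfall 2: Q → 1450 L/s, C = (1369·1.312 + 81.80·25.00)/1450 = 2.648 mg/L.
Below outfall 3: Q → 1484 L/s, C = (1450·2.648 + 34.00·31.30)/1484 = 3.304 mg/L.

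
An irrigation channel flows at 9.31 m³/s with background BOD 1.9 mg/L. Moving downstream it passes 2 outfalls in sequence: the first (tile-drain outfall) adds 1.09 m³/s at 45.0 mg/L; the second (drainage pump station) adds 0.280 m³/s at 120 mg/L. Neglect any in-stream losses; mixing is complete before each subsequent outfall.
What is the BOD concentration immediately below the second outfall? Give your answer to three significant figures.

9.40 mg/L

Outfall 1: combined Q = 10.40 m³/s; C = (9.310·1.900 + 1.090·45.00)/10.40 = 6.417 mg/L.
Outfall 2: combined Q = 10.68 m³/s; C = (10.40·6.417 + 0.2800·120.0)/10.68 = 9.395 mg/L.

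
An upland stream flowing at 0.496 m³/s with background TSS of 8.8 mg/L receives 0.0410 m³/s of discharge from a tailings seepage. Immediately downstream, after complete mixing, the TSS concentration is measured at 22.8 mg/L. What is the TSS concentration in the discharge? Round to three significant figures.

Mass balance: 0.4960·8.800 + 0.04100·Cₑ = 0.5370·22.80
→ Cₑ = (0.5370·22.80 − 0.4960·8.800) / 0.04100 = 192.2 mg/L.

192 mg/L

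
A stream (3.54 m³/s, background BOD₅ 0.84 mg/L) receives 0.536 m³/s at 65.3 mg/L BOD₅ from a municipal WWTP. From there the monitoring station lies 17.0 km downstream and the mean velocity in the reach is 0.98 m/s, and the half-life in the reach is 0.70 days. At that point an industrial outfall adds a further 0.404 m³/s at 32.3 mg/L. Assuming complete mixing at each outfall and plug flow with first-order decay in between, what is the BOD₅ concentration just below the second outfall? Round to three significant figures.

9.86 mg/L

Mass balance: C = (3.540·0.8400 + 0.5360·65.30) / 4.076 = 37.97/4.076 = 9.317 mg/L; combined flow 4.076 m³/s.
Travel time t = 17.0·1000 / 0.98 = 17350 s = 4.819 h.
Half-life 0.70 d → k = ln 2 / 0.70 = 0.9902 d⁻¹.
First-order decay: C = 9.317·exp(−k·t) = 9.317·0.8197 = 7.637 mg/L.
Second outfall: C = (4.076·7.637 + 0.4040·32.30)/4.480 = 9.861 mg/L.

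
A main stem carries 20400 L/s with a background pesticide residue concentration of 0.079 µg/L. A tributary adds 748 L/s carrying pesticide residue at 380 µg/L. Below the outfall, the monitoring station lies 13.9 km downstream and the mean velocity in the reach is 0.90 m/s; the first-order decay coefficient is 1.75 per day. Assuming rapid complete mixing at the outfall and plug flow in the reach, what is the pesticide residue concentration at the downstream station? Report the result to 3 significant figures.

9.89 µg/L

Conservation of mass: C = (20400·0.07900 + 748.0·380.0) / 21150 = 285900/21150 = 13.52 µg/L.
Travel time t = 13.9·1000 / 0.90 = 15440 s = 4.290 h.
After decay, C = 13.52 × e^(−kt) = 13.52 × 0.7314 = 9.886 µg/L.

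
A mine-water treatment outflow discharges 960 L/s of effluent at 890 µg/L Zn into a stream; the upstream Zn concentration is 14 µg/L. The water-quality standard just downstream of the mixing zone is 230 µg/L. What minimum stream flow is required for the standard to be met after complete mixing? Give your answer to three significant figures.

Set C_mix = 230: (Q·14.00 + 960.0·890.0) / (Q + 960.0) = 230
→ Q = 960.0·(890.0 − 230)/(230 − 14.00) = 2933 L/s.

2930 L/s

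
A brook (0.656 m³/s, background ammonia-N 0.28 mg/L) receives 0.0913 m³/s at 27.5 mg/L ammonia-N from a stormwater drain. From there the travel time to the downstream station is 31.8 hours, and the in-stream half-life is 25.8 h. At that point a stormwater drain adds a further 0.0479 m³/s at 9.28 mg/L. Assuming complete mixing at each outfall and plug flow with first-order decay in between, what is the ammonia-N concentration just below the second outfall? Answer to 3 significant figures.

Mass balance: C = (0.6560·0.2800 + 0.09130·27.50) / 0.7473 = 2.694/0.7473 = 3.606 mg/L; combined flow 0.7473 m³/s.
Half-life 25.8 h → k = ln 2 / 25.8 = 0.02687 h⁻¹ = 0.6448 d⁻¹.
Decay over the reach: 3.606·exp(−kt) = 3.606·0.4256 = 1.534 mg/L.
At the second outfall, C = (0.7473·1.534 + 0.04790·9.280) / (0.7473 + 0.04790) = 2.001 mg/L.

2.00 mg/L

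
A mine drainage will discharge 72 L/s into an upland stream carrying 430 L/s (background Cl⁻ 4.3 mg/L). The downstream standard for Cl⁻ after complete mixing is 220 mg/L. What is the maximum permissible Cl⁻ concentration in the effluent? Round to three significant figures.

At the limit, (Qr·Cr + Qe·Cₑ)/(Qr + Qe) = 220:
Cₑ = (502.0·220 − 430.0·4.300) / 72.00 = 1508 mg/L.

1510 mg/L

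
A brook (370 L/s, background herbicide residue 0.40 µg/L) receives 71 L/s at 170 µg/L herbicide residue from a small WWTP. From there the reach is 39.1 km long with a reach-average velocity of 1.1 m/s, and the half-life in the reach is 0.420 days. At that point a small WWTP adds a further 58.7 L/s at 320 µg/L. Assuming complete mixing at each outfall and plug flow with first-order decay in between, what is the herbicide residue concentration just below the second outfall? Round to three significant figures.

50.0 µg/L

Mass balance: C = (370.0·0.4000 + 71.00·170.0) / 441.0 = 12220/441.0 = 27.71 µg/L; combined flow 441.0 L/s.
Travel time t = 39.1·1000 / 1.1 = 35550 s = 9.874 h.
Half-life 0.420 d → k = ln 2 / 0.420 = 1.650 d⁻¹.
Applying C = C₀e^(−kt): 27.71 × 0.5071 = 14.05 µg/L.
Second outfall: C = (441.0·14.05 + 58.70·320.0)/499.7 = 49.99 µg/L.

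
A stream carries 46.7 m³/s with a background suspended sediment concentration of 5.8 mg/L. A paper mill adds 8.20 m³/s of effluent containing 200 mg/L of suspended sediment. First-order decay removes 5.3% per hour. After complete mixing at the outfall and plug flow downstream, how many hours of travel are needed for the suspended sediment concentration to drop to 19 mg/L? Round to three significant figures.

11.1 h

Flow-weighted average: C = (46.70·5.800 + 8.200·200.0) / 54.90 = 1911/54.90 = 34.81 mg/L.
5.3%/h lost → k = −ln(1 − 0.053) = 0.05446 h⁻¹.
34.81·exp(−k·t) = 19 → t = ln(34.81/19)/k = 40020 s = 11.12 h.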